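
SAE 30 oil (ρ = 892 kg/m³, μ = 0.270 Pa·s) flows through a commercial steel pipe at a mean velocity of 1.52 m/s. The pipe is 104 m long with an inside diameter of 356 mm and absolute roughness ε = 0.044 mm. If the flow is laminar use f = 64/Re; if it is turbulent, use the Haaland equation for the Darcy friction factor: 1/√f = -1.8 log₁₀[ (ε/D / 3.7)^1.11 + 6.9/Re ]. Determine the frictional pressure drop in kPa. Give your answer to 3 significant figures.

Reynolds number Re = ρVD/μ = 892 · 1.52 · 0.356 / 0.27 = 1788.
Re < 2300 → laminar flow, so f = 64/Re = 64/1788 = 0.0358 (the turbulent correlation is not needed).
Darcy-Weisbach: ΔP = f(L/D)(ρV²/2) = 0.0358·(104/0.356)·(892·1.52²/2) = 0.0358·292.1·1030 = 1.078e+04 Pa.
ΔP = 1.078e+04 Pa = 10.8 kPa.

ΔP ≈ 10.8 kPa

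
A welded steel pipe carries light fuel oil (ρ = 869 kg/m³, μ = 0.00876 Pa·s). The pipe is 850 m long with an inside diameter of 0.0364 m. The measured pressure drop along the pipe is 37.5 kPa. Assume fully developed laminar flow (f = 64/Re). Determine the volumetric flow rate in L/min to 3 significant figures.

For laminar flow, f = 64/Re with Re = ρVD/μ, so Darcy-Weisbach reduces to ΔP = 32μLV/D². Solving for V: V = ΔP·D²/(32μL) = 3.75e+04·(0.0364)²/(32·0.00876·850) = 0.2085 m/s.
Check: Re = ρVD/μ = 869·0.2085·0.0364/0.00876 = 753 < 2300, so the laminar assumption holds.
Q = V·A = 0.2085·(π/4·0.0364²) = 0.000217 m³/s = 13.0 L/min.

Q ≈ 13.0 L/min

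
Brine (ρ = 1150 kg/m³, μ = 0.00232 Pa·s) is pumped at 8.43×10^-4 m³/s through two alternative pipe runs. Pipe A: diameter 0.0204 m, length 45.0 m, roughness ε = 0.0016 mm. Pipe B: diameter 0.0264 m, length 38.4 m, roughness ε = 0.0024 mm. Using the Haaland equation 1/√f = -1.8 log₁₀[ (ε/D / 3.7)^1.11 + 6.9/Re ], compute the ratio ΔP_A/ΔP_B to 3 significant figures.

Pipe A: V = Q/A = 0.000843/0.0003269 = 2.579 m/s; Re = 2.608e+04; ε/D = 7.84e-05; Haaland → f = 0.02426; ΔP_A = f(L/D)(ρV²/2) = 2.047e+05 Pa.
Pipe B: V = Q/A = 0.000843/0.0005474 = 1.54 m/s; Re = 2.015e+04; ε/D = 9.09e-05; Haaland → f = 0.02584; ΔP_B = f(L/D)(ρV²/2) = 5.126e+04 Pa.
ΔP_A/ΔP_B = 2.047e+05/5.126e+04 = 3.99.

ΔP_A/ΔP_B ≈ 3.99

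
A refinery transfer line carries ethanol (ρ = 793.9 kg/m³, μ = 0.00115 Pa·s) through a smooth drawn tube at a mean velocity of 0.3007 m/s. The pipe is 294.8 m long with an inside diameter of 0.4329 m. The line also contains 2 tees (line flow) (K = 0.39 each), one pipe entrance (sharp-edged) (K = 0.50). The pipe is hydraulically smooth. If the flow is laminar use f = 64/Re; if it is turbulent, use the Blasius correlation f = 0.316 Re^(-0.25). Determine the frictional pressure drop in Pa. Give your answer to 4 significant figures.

ΔP ≈ 492.0 Pa

Reynolds number Re = ρVD/μ = 793.9 · 0.3007 · 0.4329 / 0.00115 = 8.986e+04.
Re > 4000 → turbulent. Smooth-pipe (Blasius): f = 0.316 Re^(-0.25) = 0.316/(8.986e+04)^0.25 = 0.01825.
Total minor-loss coefficient ΣK = 2·0.39 + 1·0.5 = 1.28.
ΔP = [f·L/D + ΣK]·(ρV²/2) = [0.01825·294.8/0.4329 + 1.28]·(793.9·0.3007²/2) = [12.43 + 1.28]·35.89 = 492 Pa.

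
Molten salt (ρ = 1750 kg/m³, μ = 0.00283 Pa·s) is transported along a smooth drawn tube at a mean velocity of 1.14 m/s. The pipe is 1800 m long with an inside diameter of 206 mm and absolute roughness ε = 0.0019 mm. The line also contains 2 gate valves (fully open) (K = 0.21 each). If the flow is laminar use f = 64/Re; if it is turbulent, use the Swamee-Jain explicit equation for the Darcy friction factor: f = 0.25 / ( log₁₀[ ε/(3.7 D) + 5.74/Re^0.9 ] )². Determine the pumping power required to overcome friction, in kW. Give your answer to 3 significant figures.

Reynolds number Re = ρVD/μ = 1750 · 1.14 · 0.206 / 0.00283 = 1.452e+05.
Re > 4000 → turbulent. Relative roughness ε/D = 1.9e-06/0.206 = 9.22e-06. Swamee-Jain: f = 0.25/(log₁₀[9.22e-06/3.7 + 5.74/1.452e+05^0.9])² = 0.25/(log₁₀[2.49e-06 + 0.00013])² = 0.25/(-3.879)² = 0.01662.
Total minor-loss coefficient ΣK = 2·0.21 = 0.42.
ΔP = [f·L/D + ΣK]·(ρV²/2) = [0.01662·1800/0.206 + 0.42]·(1750·1.14²/2) = [145.2 + 0.42]·1137 = 1.656e+05 Pa.
Q = V·A = 1.14·0.03333 = 0.038 m³/s.
Pumping power P = QΔP = 0.038·1.656e+05 = 6292 W = 6.29 kW.

P ≈ 6.29 kW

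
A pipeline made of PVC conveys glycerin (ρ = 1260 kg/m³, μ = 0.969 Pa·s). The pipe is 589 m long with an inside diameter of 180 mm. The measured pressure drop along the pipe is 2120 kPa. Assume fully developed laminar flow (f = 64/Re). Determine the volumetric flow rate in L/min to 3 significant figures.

For laminar flow, f = 64/Re with Re = ρVD/μ, so Darcy-Weisbach reduces to ΔP = 32μLV/D². Solving for V: V = ΔP·D²/(32μL) = 2.12e+06·(0.18)²/(32·0.969·589) = 3.761 m/s.
Check: Re = ρVD/μ = 1260·3.761·0.18/0.969 = 880.3 < 2300, so the laminar assumption holds.
Q = V·A = 3.761·(π/4·0.18²) = 0.0957 m³/s = 5740 L/min.

Q ≈ 5740 L/min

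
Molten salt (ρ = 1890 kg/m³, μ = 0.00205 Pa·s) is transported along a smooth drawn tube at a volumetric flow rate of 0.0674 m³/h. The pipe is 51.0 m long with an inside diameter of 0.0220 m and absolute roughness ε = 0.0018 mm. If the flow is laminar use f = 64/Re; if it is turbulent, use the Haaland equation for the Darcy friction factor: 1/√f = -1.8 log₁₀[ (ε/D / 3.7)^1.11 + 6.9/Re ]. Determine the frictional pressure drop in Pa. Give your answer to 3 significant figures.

Q = 0.0674 m³/h = 0.0674/3600 = 1.872e-05 m³/s.
Cross-sectional area A = πD²/4 = π(0.022)²/4 = 0.0003801 m²; mean velocity V = Q/A = 1.872e-05/0.0003801 = 0.04925 m/s.
Reynolds number Re = ρVD/μ = 1890 · 0.04925 · 0.022 / 0.00205 = 999.
Re < 2300 → laminar flow, so f = 64/Re = 64/999 = 0.06407 (the turbulent correlation is not needed).
Darcy-Weisbach: ΔP = f(L/D)(ρV²/2) = 0.06407·(51/0.022)·(1890·0.04925²/2) = 0.06407·2318·2.292 = 340.4 Pa.

ΔP ≈ 340 Pa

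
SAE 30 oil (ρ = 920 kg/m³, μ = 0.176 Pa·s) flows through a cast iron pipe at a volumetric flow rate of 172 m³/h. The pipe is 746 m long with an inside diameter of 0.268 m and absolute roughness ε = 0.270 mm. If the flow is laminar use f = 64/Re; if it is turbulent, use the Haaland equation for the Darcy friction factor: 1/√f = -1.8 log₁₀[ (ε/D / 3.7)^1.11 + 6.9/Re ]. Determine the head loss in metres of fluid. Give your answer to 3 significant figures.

h_f ≈ 5.49 m

Q = 172 m³/h = 172/3600 = 0.04778 m³/s.
Cross-sectional area A = πD²/4 = π(0.268)²/4 = 0.05641 m²; mean velocity V = Q/A = 0.04778/0.05641 = 0.847 m/s.
Reynolds number Re = ρVD/μ = 920 · 0.847 · 0.268 / 0.176 = 1187.
Re < 2300 → laminar flow, so f = 64/Re = 64/1187 = 0.05394 (the turbulent correlation is not needed).
Darcy-Weisbach: ΔP = f(L/D)(ρV²/2) = 0.05394·(746/0.268)·(920·0.847²/2) = 0.05394·2784·330 = 4.954e+04 Pa.
Head loss h_f = ΔP/(ρg) = 4.954e+04/(920·9.81) = 5.49 m.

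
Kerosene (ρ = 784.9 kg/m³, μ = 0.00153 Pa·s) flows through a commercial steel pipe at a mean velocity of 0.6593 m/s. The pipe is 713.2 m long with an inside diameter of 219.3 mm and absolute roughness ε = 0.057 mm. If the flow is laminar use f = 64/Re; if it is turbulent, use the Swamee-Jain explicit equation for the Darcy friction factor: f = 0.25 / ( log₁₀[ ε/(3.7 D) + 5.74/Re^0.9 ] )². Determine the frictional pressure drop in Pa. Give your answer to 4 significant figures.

Reynolds number Re = ρVD/μ = 784.9 · 0.6593 · 0.2193 / 0.00153 = 7.417e+04.
Re > 4000 → turbulent. Relative roughness ε/D = 5.7e-05/0.2193 = 0.00026. Swamee-Jain: f = 0.25/(log₁₀[0.00026/3.7 + 5.74/7.417e+04^0.9])² = 0.25/(log₁₀[7.02e-05 + 0.000238])² = 0.25/(-3.512)² = 0.02027.
Darcy-Weisbach: ΔP = f(L/D)(ρV²/2) = 0.02027·(713.2/0.2193)·(784.9·0.6593²/2) = 0.02027·3252·170.6 = 1.125e+04 Pa.

ΔP ≈ 11250 Pa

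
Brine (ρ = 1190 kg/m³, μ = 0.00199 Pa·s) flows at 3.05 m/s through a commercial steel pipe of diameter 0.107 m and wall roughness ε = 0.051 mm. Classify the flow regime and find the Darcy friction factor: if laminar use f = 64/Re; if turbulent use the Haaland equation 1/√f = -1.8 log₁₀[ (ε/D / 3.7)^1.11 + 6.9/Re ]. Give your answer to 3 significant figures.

f ≈ 0.0186

Re = ρVD/μ = 1190·3.05·0.107/0.00199 = 1.952e+05.
Re > 4000 → turbulent. ε/D = 5.1e-05/0.107 = 0.000477; Haaland: 1/√f = -1.8 log₁₀[4.81e-05 + 3.54e-05] = 7.341, so f = 0.01855.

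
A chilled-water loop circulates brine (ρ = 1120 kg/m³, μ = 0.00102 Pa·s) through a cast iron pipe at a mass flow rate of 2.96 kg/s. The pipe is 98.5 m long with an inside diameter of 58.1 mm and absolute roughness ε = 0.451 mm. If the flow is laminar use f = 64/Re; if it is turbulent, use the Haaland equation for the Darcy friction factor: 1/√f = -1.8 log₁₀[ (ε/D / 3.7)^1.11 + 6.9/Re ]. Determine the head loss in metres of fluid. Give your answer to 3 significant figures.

A = πD²/4 = π(0.0581)²/4 = 0.002651 m²; mean velocity V = ṁ/(ρA) = 2.96/(1120 · 0.002651) = 0.9969 m/s.
Reynolds number Re = ρVD/μ = 1120 · 0.9969 · 0.0581 / 0.00102 = 6.36e+04.
Re > 4000 → turbulent. Relative roughness ε/D = 0.000451/0.0581 = 0.00776. Haaland: 1/√f = -1.8 log₁₀[(0.00776/3.7)^1.11 + 6.9/6.36e+04] = -1.8 log₁₀[0.00106 + 0.000108] = 5.275, so f = 0.03594.
Darcy-Weisbach: ΔP = f(L/D)(ρV²/2) = 0.03594·(98.5/0.0581)·(1120·0.9969²/2) = 0.03594·1695·556.5 = 3.39e+04 Pa.
Head loss h_f = ΔP/(ρg) = 3.39e+04/(1120·9.81) = 3.09 m.

h_f ≈ 3.09 m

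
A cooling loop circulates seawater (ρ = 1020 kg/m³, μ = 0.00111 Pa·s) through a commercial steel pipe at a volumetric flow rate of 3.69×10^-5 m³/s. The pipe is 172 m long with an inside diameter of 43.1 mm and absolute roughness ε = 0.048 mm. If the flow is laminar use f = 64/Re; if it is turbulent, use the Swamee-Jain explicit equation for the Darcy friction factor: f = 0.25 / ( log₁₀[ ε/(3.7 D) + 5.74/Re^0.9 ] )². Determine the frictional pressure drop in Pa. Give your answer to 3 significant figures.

Cross-sectional area A = πD²/4 = π(0.0431)²/4 = 0.001459 m²; mean velocity V = Q/A = 3.69e-05/0.001459 = 0.02529 m/s.
Reynolds number Re = ρVD/μ = 1020 · 0.02529 · 0.0431 / 0.00111 = 1002.
Re < 2300 → laminar flow, so f = 64/Re = 64/1002 = 0.06389 (the turbulent correlation is not needed).
Darcy-Weisbach: ΔP = f(L/D)(ρV²/2) = 0.06389·(172/0.0431)·(1020·0.02529²/2) = 0.06389·3991·0.3262 = 83.18 Pa.

ΔP ≈ 83.2 Pa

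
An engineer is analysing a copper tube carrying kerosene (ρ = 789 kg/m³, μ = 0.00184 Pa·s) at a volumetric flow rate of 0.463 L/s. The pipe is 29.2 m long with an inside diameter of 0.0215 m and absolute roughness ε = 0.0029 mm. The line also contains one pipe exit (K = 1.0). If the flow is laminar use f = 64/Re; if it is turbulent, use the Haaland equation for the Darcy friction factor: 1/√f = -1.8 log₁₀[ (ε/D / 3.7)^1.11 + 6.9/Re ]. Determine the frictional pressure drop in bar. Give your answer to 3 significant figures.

ΔP ≈ 0.265 bar

Q = 0.463 L/s = 0.463/1000 = 0.000463 m³/s.
Cross-sectional area A = πD²/4 = π(0.0215)²/4 = 0.0003631 m²; mean velocity V = Q/A = 0.000463/0.0003631 = 1.275 m/s.
Reynolds number Re = ρVD/μ = 789 · 1.275 · 0.0215 / 0.00184 = 1.176e+04.
Re > 4000 → turbulent. Relative roughness ε/D = 2.9e-06/0.0215 = 0.000135. Haaland: 1/√f = -1.8 log₁₀[(0.000135/3.7)^1.11 + 6.9/1.176e+04] = -1.8 log₁₀[1.18e-05 + 0.000587] = 5.801, so f = 0.02972.
Total minor-loss coefficient ΣK = 1·1 = 1.
ΔP = [f·L/D + ΣK]·(ρV²/2) = [0.02972·29.2/0.0215 + 1]·(789·1.275²/2) = [40.36 + 1]·641.6 = 2.654e+04 Pa.
ΔP = 2.654e+04 Pa = 0.265 bar.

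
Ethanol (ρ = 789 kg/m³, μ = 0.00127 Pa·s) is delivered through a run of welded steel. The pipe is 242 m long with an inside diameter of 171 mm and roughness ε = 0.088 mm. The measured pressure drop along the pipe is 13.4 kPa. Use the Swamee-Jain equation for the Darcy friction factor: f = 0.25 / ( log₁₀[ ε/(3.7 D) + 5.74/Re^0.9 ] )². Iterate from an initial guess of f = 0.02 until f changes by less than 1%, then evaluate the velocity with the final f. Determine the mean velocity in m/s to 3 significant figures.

Rearranging Darcy-Weisbach: V = √(2·ΔP·D/(f·L·ρ)). With ε/D = 8.8e-05/0.171 = 0.000515, iterate starting from f = 0.02:
  f = 0.02 → V = √(2·1.34e+04·0.171/(0.02·242·789)) = 1.095 m/s; Re = ρVD/μ = 1.164e+05; f → 0.0201
Converged (Δf/f < 1%). With the final f = 0.0201: V = √(2·1.34e+04·0.171/(0.0201·242·789)) = 1.093 m/s.

V ≈ 1.09 m/s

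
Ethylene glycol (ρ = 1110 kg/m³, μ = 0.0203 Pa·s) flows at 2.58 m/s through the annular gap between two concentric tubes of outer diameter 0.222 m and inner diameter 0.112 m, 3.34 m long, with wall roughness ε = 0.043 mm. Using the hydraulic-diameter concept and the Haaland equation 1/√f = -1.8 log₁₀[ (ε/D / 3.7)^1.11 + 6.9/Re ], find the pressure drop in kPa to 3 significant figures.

Hydraulic diameter D_h = 4A/P = D_o - D_i = 0.222 - 0.112 = 0.11 m.
Re = ρVD_h/μ = 1110·2.58·0.11/0.0203 = 1.552e+04.
ε/D_h = 4.3e-05/0.11 = 0.000391; Haaland gives 1/√f = -1.8 log₁₀[3.86e-05+0.000445] = 5.969, so f = 0.02807.
ΔP = f(L/D_h)(ρV²/2) = 0.02807·3.34/0.11·3694 = 3149 Pa.
ΔP = 3.15 kPa.

ΔP ≈ 3.15 kPa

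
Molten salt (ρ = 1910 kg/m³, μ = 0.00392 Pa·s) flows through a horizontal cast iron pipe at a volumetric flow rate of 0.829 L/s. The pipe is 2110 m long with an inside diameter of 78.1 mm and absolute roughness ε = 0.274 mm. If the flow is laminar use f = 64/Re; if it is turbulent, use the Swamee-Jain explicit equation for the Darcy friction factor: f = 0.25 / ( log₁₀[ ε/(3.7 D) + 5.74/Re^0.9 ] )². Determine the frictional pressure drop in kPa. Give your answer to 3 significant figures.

Q = 0.829 L/s = 0.829/1000 = 0.000829 m³/s.
Cross-sectional area A = πD²/4 = π(0.0781)²/4 = 0.004791 m²; mean velocity V = Q/A = 0.000829/0.004791 = 0.173 m/s.
Reynolds number Re = ρVD/μ = 1910 · 0.173 · 0.0781 / 0.00392 = 6585.
Re > 4000 → turbulent. Relative roughness ε/D = 0.000274/0.0781 = 0.00351. Swamee-Jain: f = 0.25/(log₁₀[0.00351/3.7 + 5.74/6585^0.9])² = 0.25/(log₁₀[0.000948 + 0.0021])² = 0.25/(-2.516)² = 0.03949.
Darcy-Weisbach: ΔP = f(L/D)(ρV²/2) = 0.03949·(2110/0.0781)·(1910·0.173²/2) = 0.03949·2.702e+04·28.6 = 3.051e+04 Pa.
ΔP = 3.051e+04 Pa = 30.5 kPa.

ΔP ≈ 30.5 kPa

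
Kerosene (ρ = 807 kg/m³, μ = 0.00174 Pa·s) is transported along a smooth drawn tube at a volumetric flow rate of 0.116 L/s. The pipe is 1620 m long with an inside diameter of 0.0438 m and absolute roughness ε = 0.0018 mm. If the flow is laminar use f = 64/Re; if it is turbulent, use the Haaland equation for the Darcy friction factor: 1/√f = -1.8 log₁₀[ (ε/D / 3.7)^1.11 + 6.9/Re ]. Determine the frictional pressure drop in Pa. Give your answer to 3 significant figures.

Q = 0.116 L/s = 0.116/1000 = 0.000116 m³/s.
Cross-sectional area A = πD²/4 = π(0.0438)²/4 = 0.001507 m²; mean velocity V = Q/A = 0.000116/0.001507 = 0.07699 m/s.
Reynolds number Re = ρVD/μ = 807 · 0.07699 · 0.0438 / 0.00174 = 1564.
Re < 2300 → laminar flow, so f = 64/Re = 64/1564 = 0.04092 (the turbulent correlation is not needed).
Darcy-Weisbach: ΔP = f(L/D)(ρV²/2) = 0.04092·(1620/0.0438)·(807·0.07699²/2) = 0.04092·3.699e+04·2.392 = 3620 Pa.

ΔP ≈ 3620 Pa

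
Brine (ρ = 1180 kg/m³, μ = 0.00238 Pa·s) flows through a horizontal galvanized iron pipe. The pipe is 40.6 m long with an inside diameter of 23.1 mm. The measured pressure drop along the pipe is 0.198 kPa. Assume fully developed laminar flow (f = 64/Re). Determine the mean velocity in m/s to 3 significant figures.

V ≈ 0.0342 m/s

For laminar flow, f = 64/Re with Re = ρVD/μ, so Darcy-Weisbach reduces to ΔP = 32μLV/D². Solving for V: V = ΔP·D²/(32μL) = 198·(0.0231)²/(32·0.00238·40.6) = 0.03417 m/s.
Check: Re = ρVD/μ = 1180·0.03417·0.0231/0.00238 = 391.3 < 2300, so the laminar assumption holds.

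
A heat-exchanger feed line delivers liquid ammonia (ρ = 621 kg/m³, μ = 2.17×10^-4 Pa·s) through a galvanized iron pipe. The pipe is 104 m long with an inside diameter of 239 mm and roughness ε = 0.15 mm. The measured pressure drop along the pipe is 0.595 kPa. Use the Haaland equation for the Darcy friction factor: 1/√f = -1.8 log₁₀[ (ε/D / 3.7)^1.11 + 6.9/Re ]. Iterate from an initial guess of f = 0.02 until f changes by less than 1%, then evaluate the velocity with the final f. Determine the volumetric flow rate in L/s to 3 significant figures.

Q ≈ 21.8 L/s

Rearranging Darcy-Weisbach: V = √(2·ΔP·D/(f·L·ρ)). With ε/D = 0.00015/0.239 = 0.000628, iterate starting from f = 0.02:
  f = 0.02 → V = √(2·595·0.239/(0.02·104·621)) = 0.4692 m/s; Re = ρVD/μ = 3.209e+05; f → 0.01871
  f = 0.01871 → V = 0.4852 m/s; Re = 3.318e+05; f → 0.01868
Converged (Δf/f < 1%). With the final f = 0.01868: V = √(2·595·0.239/(0.01868·104·621)) = 0.4856 m/s.
Q = V·A = 0.4856·(π/4·0.239²) = 0.02178 m³/s = 21.8 L/s.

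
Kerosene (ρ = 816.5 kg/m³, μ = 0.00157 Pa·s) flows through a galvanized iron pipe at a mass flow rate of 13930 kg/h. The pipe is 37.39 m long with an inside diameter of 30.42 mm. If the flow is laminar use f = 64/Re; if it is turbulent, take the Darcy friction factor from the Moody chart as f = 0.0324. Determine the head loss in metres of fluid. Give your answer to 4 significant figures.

ṁ = 13930 kg/h = 13930/3600 = 3.869 kg/s.
A = πD²/4 = π(0.03042)²/4 = 0.0007268 m²; mean velocity V = ṁ/(ρA) = 3.869/(816.5 · 0.0007268) = 6.521 m/s.
Reynolds number Re = ρVD/μ = 816.5 · 6.521 · 0.03042 / 0.00157 = 1.032e+05.
Re > 4000 → turbulent; use the Moody-chart value f = 0.0324.
Darcy-Weisbach: ΔP = f(L/D)(ρV²/2) = 0.0324·(37.39/0.03042)·(816.5·6.521²/2) = 0.0324·1229·1.736e+04 = 6.913e+05 Pa.
Head loss h_f = ΔP/(ρg) = 6.913e+05/(816.5·9.81) = 86.30 m.

h_f ≈ 86.30 m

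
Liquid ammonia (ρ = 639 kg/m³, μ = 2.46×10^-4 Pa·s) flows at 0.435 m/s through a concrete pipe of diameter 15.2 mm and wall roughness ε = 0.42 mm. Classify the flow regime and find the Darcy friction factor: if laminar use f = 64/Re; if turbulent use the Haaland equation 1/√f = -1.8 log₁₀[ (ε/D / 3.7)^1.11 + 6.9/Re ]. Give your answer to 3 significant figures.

f ≈ 0.0572

Re = ρVD/μ = 639·0.435·0.0152/0.000246 = 1.718e+04.
Re > 4000 → turbulent. ε/D = 0.00042/0.0152 = 0.0276; Haaland: 1/√f = -1.8 log₁₀[0.00436 + 0.000402] = 4.18, so f = 0.05722.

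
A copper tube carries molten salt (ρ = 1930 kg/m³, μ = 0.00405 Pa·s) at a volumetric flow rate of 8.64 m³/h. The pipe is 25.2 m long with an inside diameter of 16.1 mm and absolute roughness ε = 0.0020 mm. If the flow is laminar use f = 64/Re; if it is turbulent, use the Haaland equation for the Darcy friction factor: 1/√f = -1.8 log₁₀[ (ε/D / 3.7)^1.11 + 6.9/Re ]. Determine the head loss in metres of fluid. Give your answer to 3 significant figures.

h_f ≈ 208 m

Q = 8.64 m³/h = 8.64/3600 = 0.0024 m³/s.
Cross-sectional area A = πD²/4 = π(0.0161)²/4 = 0.0002036 m²; mean velocity V = Q/A = 0.0024/0.0002036 = 11.79 m/s.
Reynolds number Re = ρVD/μ = 1930 · 11.79 · 0.0161 / 0.00405 = 9.045e+04.
Re > 4000 → turbulent. Relative roughness ε/D = 2e-06/0.0161 = 0.000124. Haaland: 1/√f = -1.8 log₁₀[(0.000124/3.7)^1.11 + 6.9/9.045e+04] = -1.8 log₁₀[1.08e-05 + 7.63e-05] = 7.308, so f = 0.01872.
Darcy-Weisbach: ΔP = f(L/D)(ρV²/2) = 0.01872·(25.2/0.0161)·(1930·11.79²/2) = 0.01872·1565·1.341e+05 = 3.93e+06 Pa.
Head loss h_f = ΔP/(ρg) = 3.93e+06/(1930·9.81) = 208 m.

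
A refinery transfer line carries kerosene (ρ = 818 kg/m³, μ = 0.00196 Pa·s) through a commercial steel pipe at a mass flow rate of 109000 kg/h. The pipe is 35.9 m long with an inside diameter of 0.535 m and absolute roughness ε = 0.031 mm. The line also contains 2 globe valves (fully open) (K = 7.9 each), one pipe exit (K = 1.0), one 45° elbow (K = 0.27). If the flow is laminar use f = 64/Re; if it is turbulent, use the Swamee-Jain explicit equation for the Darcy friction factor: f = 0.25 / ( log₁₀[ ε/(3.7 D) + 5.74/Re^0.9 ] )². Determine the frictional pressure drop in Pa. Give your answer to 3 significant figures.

ΔP ≈ 206 Pa

ṁ = 109000 kg/h = 109000/3600 = 30.28 kg/s.
A = πD²/4 = π(0.535)²/4 = 0.2248 m²; mean velocity V = ṁ/(ρA) = 30.28/(818 · 0.2248) = 0.1647 m/s.
Reynolds number Re = ρVD/μ = 818 · 0.1647 · 0.535 / 0.00196 = 3.676e+04.
Re > 4000 → turbulent. Relative roughness ε/D = 3.1e-05/0.535 = 5.79e-05. Swamee-Jain: f = 0.25/(log₁₀[5.79e-05/3.7 + 5.74/3.676e+04^0.9])² = 0.25/(log₁₀[1.57e-05 + 0.000447])² = 0.25/(-3.335)² = 0.02248.
Total minor-loss coefficient ΣK = 2·7.9 + 1·1 + 1·0.27 = 17.1.
ΔP = [f·L/D + ΣK]·(ρV²/2) = [0.02248·35.9/0.535 + 17.1]·(818·0.1647²/2) = [1.508 + 17.1]·11.09 = 206 Pa.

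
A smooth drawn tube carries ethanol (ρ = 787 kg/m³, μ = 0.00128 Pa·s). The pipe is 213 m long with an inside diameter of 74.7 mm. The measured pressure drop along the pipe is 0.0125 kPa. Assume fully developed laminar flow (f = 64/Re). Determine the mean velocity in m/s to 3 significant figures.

V ≈ 0.00799 m/s

For laminar flow, f = 64/Re with Re = ρVD/μ, so Darcy-Weisbach reduces to ΔP = 32μLV/D². Solving for V: V = ΔP·D²/(32μL) = 12.5·(0.0747)²/(32·0.00128·213) = 0.007995 m/s.
Check: Re = ρVD/μ = 787·0.007995·0.0747/0.00128 = 367.2 < 2300, so the laminar assumption holds.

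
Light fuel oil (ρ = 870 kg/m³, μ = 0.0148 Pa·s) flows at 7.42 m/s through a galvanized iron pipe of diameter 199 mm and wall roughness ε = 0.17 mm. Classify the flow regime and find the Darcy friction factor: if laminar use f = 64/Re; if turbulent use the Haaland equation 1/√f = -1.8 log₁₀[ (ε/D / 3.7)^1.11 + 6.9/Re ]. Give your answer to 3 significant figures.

Re = ρVD/μ = 870·7.42·0.199/0.0148 = 8.68e+04.
Re > 4000 → turbulent. ε/D = 0.00017/0.199 = 0.000854; Haaland: 1/√f = -1.8 log₁₀[9.19e-05 + 7.95e-05] = 6.779, so f = 0.02176.

f ≈ 0.0218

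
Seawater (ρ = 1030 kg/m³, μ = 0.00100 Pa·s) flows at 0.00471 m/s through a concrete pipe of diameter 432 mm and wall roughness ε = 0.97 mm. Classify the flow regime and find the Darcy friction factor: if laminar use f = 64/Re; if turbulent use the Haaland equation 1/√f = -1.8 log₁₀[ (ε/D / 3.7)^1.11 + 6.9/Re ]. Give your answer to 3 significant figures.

Re = ρVD/μ = 1030·0.00471·0.432/0.001 = 2096.
Re < 2300 → laminar, so f = 64/Re = 0.03054 (roughness is irrelevant in laminar flow).

f ≈ 0.0305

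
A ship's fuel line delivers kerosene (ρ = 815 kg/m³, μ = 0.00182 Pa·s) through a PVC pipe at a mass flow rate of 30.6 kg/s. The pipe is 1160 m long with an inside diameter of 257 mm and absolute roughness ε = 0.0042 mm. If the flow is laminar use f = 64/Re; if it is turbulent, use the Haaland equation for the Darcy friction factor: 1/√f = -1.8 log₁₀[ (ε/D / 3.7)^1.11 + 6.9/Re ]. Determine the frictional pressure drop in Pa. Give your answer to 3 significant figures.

ΔP ≈ 17900 Pa

A = πD²/4 = π(0.257)²/4 = 0.05187 m²; mean velocity V = ṁ/(ρA) = 30.6/(815 · 0.05187) = 0.7238 m/s.
Reynolds number Re = ρVD/μ = 815 · 0.7238 · 0.257 / 0.00182 = 8.33e+04.
Re > 4000 → turbulent. Relative roughness ε/D = 4.2e-06/0.257 = 1.63e-05. Haaland: 1/√f = -1.8 log₁₀[(1.63e-05/3.7)^1.11 + 6.9/8.33e+04] = -1.8 log₁₀[1.14e-06 + 8.28e-05] = 7.337, so f = 0.01858.
Darcy-Weisbach: ΔP = f(L/D)(ρV²/2) = 0.01858·(1160/0.257)·(815·0.7238²/2) = 0.01858·4514·213.5 = 1.79e+04 Pa.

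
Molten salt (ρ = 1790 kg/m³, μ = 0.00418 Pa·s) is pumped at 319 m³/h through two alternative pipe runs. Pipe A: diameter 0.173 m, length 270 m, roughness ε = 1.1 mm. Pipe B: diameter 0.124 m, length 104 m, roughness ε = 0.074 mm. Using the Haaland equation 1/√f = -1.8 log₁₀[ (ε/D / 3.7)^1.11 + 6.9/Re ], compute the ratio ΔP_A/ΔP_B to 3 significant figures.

ΔP_A/ΔP_B ≈ 0.884

Pipe A: V = Q/A = 0.08861/0.02351 = 3.77 m/s; Re = 2.793e+05; ε/D = 0.00636; Haaland → f = 0.03304; ΔP_A = f(L/D)(ρV²/2) = 6.557e+05 Pa.
Pipe B: V = Q/A = 0.08861/0.01208 = 7.338 m/s; Re = 3.896e+05; ε/D = 0.000597; Haaland → f = 0.01836; ΔP_B = f(L/D)(ρV²/2) = 7.42e+05 Pa.
ΔP_A/ΔP_B = 6.557e+05/7.42e+05 = 0.884.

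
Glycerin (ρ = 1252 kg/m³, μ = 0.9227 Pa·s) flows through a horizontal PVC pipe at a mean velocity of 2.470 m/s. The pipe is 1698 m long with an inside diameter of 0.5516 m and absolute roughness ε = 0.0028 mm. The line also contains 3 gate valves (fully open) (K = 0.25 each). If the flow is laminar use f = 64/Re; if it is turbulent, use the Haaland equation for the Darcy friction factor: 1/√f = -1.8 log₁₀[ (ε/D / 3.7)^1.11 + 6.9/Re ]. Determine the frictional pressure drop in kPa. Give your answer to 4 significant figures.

Reynolds number Re = ρVD/μ = 1252 · 2.47 · 0.5516 / 0.923 = 1849.
Re < 2300 → laminar flow, so f = 64/Re = 64/1849 = 0.03462 (the turbulent correlation is not needed).
Total minor-loss coefficient ΣK = 3·0.25 = 0.75.
ΔP = [f·L/D + ΣK]·(ρV²/2) = [0.03462·1698/0.5516 + 0.75]·(1252·2.47²/2) = [106.6 + 0.75]·3819 = 4.099e+05 Pa.
ΔP = 4.099e+05 Pa = 409.9 kPa.

ΔP ≈ 409.9 kPa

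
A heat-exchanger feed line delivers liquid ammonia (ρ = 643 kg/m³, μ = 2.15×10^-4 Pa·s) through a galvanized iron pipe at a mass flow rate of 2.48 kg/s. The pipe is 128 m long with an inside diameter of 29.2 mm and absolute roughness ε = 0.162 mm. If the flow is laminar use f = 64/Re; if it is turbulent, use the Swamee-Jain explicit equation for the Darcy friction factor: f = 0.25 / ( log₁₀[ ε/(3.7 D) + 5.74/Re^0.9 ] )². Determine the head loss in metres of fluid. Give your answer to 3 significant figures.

h_f ≈ 234 m

A = πD²/4 = π(0.0292)²/4 = 0.0006697 m²; mean velocity V = ṁ/(ρA) = 2.48/(643 · 0.0006697) = 5.76 m/s.
Reynolds number Re = ρVD/μ = 643 · 5.76 · 0.0292 / 0.000215 = 5.03e+05.
Re > 4000 → turbulent. Relative roughness ε/D = 0.000162/0.0292 = 0.00555. Swamee-Jain: f = 0.25/(log₁₀[0.00555/3.7 + 5.74/5.03e+05^0.9])² = 0.25/(log₁₀[0.0015 + 4.24e-05])² = 0.25/(-2.812)² = 0.03162.
Darcy-Weisbach: ΔP = f(L/D)(ρV²/2) = 0.03162·(128/0.0292)·(643·5.76²/2) = 0.03162·4384·1.066e+04 = 1.478e+06 Pa.
Head loss h_f = ΔP/(ρg) = 1.478e+06/(643·9.81) = 234 m.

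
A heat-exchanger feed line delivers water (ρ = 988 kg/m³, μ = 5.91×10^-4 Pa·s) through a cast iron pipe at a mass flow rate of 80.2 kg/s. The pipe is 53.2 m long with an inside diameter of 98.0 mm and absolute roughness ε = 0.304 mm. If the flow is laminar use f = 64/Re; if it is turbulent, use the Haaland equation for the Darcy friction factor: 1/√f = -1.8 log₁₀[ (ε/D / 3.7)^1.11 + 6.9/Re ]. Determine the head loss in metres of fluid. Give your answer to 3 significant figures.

h_f ≈ 85.0 m

A = πD²/4 = π(0.098)²/4 = 0.007543 m²; mean velocity V = ṁ/(ρA) = 80.2/(988 · 0.007543) = 10.76 m/s.
Reynolds number Re = ρVD/μ = 988 · 10.76 · 0.098 / 0.000591 = 1.763e+06.
Re > 4000 → turbulent. Relative roughness ε/D = 0.000304/0.098 = 0.0031. Haaland: 1/√f = -1.8 log₁₀[(0.0031/3.7)^1.11 + 6.9/1.763e+06] = -1.8 log₁₀[0.000385 + 3.91e-06] = 6.139, so f = 0.02653.
Darcy-Weisbach: ΔP = f(L/D)(ρV²/2) = 0.02653·(53.2/0.098)·(988·10.76²/2) = 0.02653·542.9·5.721e+04 = 8.241e+05 Pa.
Head loss h_f = ΔP/(ρg) = 8.241e+05/(988·9.81) = 85.0 m.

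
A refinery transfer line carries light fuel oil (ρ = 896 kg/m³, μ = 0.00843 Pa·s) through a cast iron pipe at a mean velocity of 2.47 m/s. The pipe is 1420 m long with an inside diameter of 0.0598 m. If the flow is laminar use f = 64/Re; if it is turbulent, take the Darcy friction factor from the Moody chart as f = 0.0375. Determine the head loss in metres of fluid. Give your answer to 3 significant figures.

Reynolds number Re = ρVD/μ = 896 · 2.47 · 0.0598 / 0.00843 = 1.57e+04.
Re > 4000 → turbulent; use the Moody-chart value f = 0.0375.
Darcy-Weisbach: ΔP = f(L/D)(ρV²/2) = 0.0375·(1420/0.0598)·(896·2.47²/2) = 0.0375·2.375e+04·2733 = 2.434e+06 Pa.
Head loss h_f = ΔP/(ρg) = 2.434e+06/(896·9.81) = 277 m.

h_f ≈ 277 m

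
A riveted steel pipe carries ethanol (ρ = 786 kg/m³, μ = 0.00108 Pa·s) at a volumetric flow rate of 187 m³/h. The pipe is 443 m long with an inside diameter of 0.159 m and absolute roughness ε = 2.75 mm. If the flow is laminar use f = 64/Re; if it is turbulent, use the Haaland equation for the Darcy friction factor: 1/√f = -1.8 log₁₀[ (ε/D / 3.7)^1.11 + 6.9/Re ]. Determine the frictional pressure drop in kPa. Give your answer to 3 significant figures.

Q = 187 m³/h = 187/3600 = 0.05194 m³/s.
Cross-sectional area A = πD²/4 = π(0.159)²/4 = 0.01986 m²; mean velocity V = Q/A = 0.05194/0.01986 = 2.616 m/s.
Reynolds number Re = ρVD/μ = 786 · 2.616 · 0.159 / 0.00108 = 3.027e+05.
Re > 4000 → turbulent. Relative roughness ε/D = 0.00275/0.159 = 0.0173. Haaland: 1/√f = -1.8 log₁₀[(0.0173/3.7)^1.11 + 6.9/3.027e+05] = -1.8 log₁₀[0.00259 + 2.28e-05] = 4.649, so f = 0.04627.
Darcy-Weisbach: ΔP = f(L/D)(ρV²/2) = 0.04627·(443/0.159)·(786·2.616²/2) = 0.04627·2786·2690 = 3.467e+05 Pa.
ΔP = 3.467e+05 Pa = 347 kPa.

ΔP ≈ 347 kPa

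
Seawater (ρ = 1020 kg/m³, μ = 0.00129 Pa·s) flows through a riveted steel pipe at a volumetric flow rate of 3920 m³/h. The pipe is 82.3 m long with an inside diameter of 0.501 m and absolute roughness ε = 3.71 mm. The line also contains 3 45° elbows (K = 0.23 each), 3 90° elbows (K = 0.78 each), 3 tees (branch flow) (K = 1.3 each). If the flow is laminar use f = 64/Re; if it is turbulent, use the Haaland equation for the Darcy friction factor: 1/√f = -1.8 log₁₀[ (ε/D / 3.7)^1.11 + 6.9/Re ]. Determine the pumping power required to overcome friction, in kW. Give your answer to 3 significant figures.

Q = 3920 m³/h = 3920/3600 = 1.089 m³/s.
Cross-sectional area A = πD²/4 = π(0.501)²/4 = 0.1971 m²; mean velocity V = Q/A = 1.089/0.1971 = 5.524 m/s.
Reynolds number Re = ρVD/μ = 1020 · 5.524 · 0.501 / 0.00129 = 2.188e+06.
Re > 4000 → turbulent. Relative roughness ε/D = 0.00371/0.501 = 0.00741. Haaland: 1/√f = -1.8 log₁₀[(0.00741/3.7)^1.11 + 6.9/2.188e+06] = -1.8 log₁₀[0.00101 + 3.15e-06] = 5.389, so f = 0.03443.
Total minor-loss coefficient ΣK = 3·0.23 + 3·0.78 + 3·1.3 = 6.93.
ΔP = [f·L/D + ΣK]·(ρV²/2) = [0.03443·82.3/0.501 + 6.93]·(1020·5.524²/2) = [5.655 + 6.93]·1.556e+04 = 1.958e+05 Pa.
Pumping power P = QΔP = 1.089·1.958e+05 = 213200 W = 213 kW.

P ≈ 213 kW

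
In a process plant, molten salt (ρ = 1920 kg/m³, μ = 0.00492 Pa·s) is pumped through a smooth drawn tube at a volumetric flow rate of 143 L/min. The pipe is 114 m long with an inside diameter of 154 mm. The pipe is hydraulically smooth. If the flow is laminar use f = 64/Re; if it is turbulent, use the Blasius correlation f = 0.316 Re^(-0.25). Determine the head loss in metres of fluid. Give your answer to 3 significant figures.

h_f ≈ 0.0208 m

Q = 143 L/min = 143/60000 = 0.002383 m³/s.
Cross-sectional area A = πD²/4 = π(0.154)²/4 = 0.01863 m²; mean velocity V = Q/A = 0.002383/0.01863 = 0.128 m/s.
Reynolds number Re = ρVD/μ = 1920 · 0.128 · 0.154 / 0.00492 = 7690.
Re > 4000 → turbulent. Smooth-pipe (Blasius): f = 0.316 Re^(-0.25) = 0.316/(7690)^0.25 = 0.03375.
Darcy-Weisbach: ΔP = f(L/D)(ρV²/2) = 0.03375·(114/0.154)·(1920·0.128²/2) = 0.03375·740.3·15.72 = 392.6 Pa.
Head loss h_f = ΔP/(ρg) = 392.6/(1920·9.81) = 0.0208 m.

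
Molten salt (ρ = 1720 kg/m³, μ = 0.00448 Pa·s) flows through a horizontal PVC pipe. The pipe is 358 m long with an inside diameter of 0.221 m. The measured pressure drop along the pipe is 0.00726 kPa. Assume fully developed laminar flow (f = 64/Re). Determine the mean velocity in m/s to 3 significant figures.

V ≈ 0.00691 m/s

For laminar flow, f = 64/Re with Re = ρVD/μ, so Darcy-Weisbach reduces to ΔP = 32μLV/D². Solving for V: V = ΔP·D²/(32μL) = 7.26·(0.221)²/(32·0.00448·358) = 0.006909 m/s.
Check: Re = ρVD/μ = 1720·0.006909·0.221/0.00448 = 586.2 < 2300, so the laminar assumption holds.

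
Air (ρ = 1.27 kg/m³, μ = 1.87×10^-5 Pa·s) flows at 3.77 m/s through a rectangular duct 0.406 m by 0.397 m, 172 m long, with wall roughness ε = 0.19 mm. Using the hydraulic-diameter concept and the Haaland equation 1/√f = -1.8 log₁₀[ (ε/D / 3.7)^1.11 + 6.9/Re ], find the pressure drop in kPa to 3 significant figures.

Hydraulic diameter D_h = 4A/P = 4·(0.406·0.397)/(2·(0.406+0.397)) = 0.6447/1.606 = 0.4014 m.
Re = ρVD_h/μ = 1.27·3.77·0.4014/1.87e-05 = 1.028e+05.
ε/D_h = 0.00019/0.4014 = 0.000473; Haaland gives 1/√f = -1.8 log₁₀[4.77e-05+6.71e-05] = 7.092, so f = 0.01988.
ΔP = f(L/D_h)(ρV²/2) = 0.01988·172/0.4014·9.025 = 76.89 Pa.
ΔP = 0.0769 kPa.

ΔP ≈ 0.0769 kPa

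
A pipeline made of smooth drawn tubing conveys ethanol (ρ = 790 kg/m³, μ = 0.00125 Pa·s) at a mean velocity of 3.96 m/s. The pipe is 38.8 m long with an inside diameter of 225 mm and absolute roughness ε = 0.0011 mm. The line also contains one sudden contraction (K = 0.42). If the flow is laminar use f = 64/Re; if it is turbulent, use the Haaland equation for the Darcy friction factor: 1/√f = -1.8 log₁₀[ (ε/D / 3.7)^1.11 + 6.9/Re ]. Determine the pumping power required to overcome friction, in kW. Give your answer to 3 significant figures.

P ≈ 2.57 kW

Reynolds number Re = ρVD/μ = 790 · 3.96 · 0.225 / 0.00125 = 5.631e+05.
Re > 4000 → turbulent. Relative roughness ε/D = 1.1e-06/0.225 = 4.89e-06. Haaland: 1/√f = -1.8 log₁₀[(4.89e-06/3.7)^1.11 + 6.9/5.631e+05] = -1.8 log₁₀[2.98e-07 + 1.23e-05] = 8.822, so f = 0.01285.
Total minor-loss coefficient ΣK = 1·0.42 = 0.42.
ΔP = [f·L/D + ΣK]·(ρV²/2) = [0.01285·38.8/0.225 + 0.42]·(790·3.96²/2) = [2.216 + 0.42]·6194 = 1.633e+04 Pa.
Q = V·A = 3.96·0.03976 = 0.1575 m³/s.
Pumping power P = QΔP = 0.1575·1.633e+04 = 2570 W = 2.57 kW.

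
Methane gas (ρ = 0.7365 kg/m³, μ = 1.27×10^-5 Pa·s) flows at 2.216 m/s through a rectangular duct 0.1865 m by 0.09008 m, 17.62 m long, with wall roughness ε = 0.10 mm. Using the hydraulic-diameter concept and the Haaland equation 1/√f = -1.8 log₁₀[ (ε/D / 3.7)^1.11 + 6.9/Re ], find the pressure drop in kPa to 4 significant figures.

Hydraulic diameter D_h = 4A/P = 4·(0.1865·0.09008)/(2·(0.1865+0.09008)) = 0.0672/0.5532 = 0.1215 m.
Re = ρVD_h/μ = 0.7365·2.216·0.1215/1.27e-05 = 1.561e+04.
ε/D_h = 0.0001/0.1215 = 0.000823; Haaland gives 1/√f = -1.8 log₁₀[8.82e-05+0.000442] = 5.896, so f = 0.02877.
ΔP = f(L/D_h)(ρV²/2) = 0.02877·17.62/0.1215·1.808 = 7.545 Pa.
ΔP = 0.007545 kPa.

ΔP ≈ 0.007545 kPa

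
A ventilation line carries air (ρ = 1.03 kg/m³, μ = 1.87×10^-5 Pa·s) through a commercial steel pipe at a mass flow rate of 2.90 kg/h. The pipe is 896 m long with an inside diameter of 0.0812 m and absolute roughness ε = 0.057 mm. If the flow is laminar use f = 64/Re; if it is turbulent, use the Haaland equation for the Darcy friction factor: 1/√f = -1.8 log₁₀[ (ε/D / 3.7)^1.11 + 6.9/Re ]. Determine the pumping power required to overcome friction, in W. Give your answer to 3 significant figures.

ṁ = 2.90 kg/h = 2.90/3600 = 0.0008056 kg/s.
A = πD²/4 = π(0.0812)²/4 = 0.005178 m²; mean velocity V = ṁ/(ρA) = 0.0008056/(1.03 · 0.005178) = 0.151 m/s.
Reynolds number Re = ρVD/μ = 1.03 · 0.151 · 0.0812 / 1.87e-05 = 675.5.
Re < 2300 → laminar flow, so f = 64/Re = 64/675.5 = 0.09475 (the turbulent correlation is not needed).
Darcy-Weisbach: ΔP = f(L/D)(ρV²/2) = 0.09475·(896/0.0812)·(1.03·0.151²/2) = 0.09475·1.103e+04·0.01175 = 12.28 Pa.
Q = ṁ/ρ = 0.0008056/1.03 = 0.0007821 m³/s.
Pumping power P = QΔP = 0.0007821·12.28 = 0.009605 W = 0.00961 W.

P ≈ 0.00961 W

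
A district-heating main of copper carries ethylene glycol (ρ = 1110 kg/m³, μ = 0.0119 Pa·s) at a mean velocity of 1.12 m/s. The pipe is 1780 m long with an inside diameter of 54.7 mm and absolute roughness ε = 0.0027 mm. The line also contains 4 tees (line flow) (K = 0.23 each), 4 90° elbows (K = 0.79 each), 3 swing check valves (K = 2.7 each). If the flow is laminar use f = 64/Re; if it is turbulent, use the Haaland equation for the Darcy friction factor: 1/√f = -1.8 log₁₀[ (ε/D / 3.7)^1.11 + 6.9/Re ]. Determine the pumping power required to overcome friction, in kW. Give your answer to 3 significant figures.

P ≈ 2.19 kW

Reynolds number Re = ρVD/μ = 1110 · 1.12 · 0.0547 / 0.0119 = 5715.
Re > 4000 → turbulent. Relative roughness ε/D = 2.7e-06/0.0547 = 4.94e-05. Haaland: 1/√f = -1.8 log₁₀[(4.94e-05/3.7)^1.11 + 6.9/5715] = -1.8 log₁₀[3.88e-06 + 0.00121] = 5.25, so f = 0.03628.
Total minor-loss coefficient ΣK = 4·0.23 + 4·0.79 + 3·2.7 = 12.2.
ΔP = [f·L/D + ΣK]·(ρV²/2) = [0.03628·1780/0.0547 + 12.2]·(1110·1.12²/2) = [1181 + 12.2]·696.2 = 8.304e+05 Pa.
Q = V·A = 1.12·0.00235 = 0.002632 m³/s.
Pumping power P = QΔP = 0.002632·8.304e+05 = 2186 W = 2.19 kW.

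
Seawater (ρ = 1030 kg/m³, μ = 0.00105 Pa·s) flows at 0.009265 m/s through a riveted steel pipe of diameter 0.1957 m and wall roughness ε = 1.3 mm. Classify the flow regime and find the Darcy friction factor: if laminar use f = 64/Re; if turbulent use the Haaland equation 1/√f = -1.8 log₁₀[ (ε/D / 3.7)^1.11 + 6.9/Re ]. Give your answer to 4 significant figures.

f ≈ 0.03598

Re = ρVD/μ = 1030·0.009265·0.1957/0.00105 = 1779.
Re < 2300 → laminar, so f = 64/Re = 0.03598 (roughness is irrelevant in laminar flow).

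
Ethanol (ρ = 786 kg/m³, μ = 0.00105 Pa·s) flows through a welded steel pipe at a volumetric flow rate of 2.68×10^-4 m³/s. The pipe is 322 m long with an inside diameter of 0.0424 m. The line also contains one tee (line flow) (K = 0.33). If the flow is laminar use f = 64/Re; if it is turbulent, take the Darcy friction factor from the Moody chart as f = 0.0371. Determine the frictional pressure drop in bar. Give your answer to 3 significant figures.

Cross-sectional area A = πD²/4 = π(0.0424)²/4 = 0.001412 m²; mean velocity V = Q/A = 0.000268/0.001412 = 0.1898 m/s.
Reynolds number Re = ρVD/μ = 786 · 0.1898 · 0.0424 / 0.00105 = 6024.
Re > 4000 → turbulent; use the Moody-chart value f = 0.0371.
Total minor-loss coefficient ΣK = 1·0.33 = 0.33.
ΔP = [f·L/D + ΣK]·(ρV²/2) = [0.0371·322/0.0424 + 0.33]·(786·0.1898²/2) = [281.8 + 0.33]·14.16 = 3994 Pa.
ΔP = 3994 Pa = 0.0399 bar.

ΔP ≈ 0.0399 bar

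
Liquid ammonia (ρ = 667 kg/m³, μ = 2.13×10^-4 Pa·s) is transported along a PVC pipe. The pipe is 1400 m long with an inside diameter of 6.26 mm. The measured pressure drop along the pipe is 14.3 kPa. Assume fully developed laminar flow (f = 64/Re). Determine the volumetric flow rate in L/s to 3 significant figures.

Q ≈ 0.00181 L/s

For laminar flow, f = 64/Re with Re = ρVD/μ, so Darcy-Weisbach reduces to ΔP = 32μLV/D². Solving for V: V = ΔP·D²/(32μL) = 1.43e+04·(0.00626)²/(32·0.000213·1400) = 0.05873 m/s.
Check: Re = ρVD/μ = 667·0.05873·0.00626/0.000213 = 1151 < 2300, so the laminar assumption holds.
Q = V·A = 0.05873·(π/4·0.00626²) = 1.807e-06 m³/s = 0.00181 L/s.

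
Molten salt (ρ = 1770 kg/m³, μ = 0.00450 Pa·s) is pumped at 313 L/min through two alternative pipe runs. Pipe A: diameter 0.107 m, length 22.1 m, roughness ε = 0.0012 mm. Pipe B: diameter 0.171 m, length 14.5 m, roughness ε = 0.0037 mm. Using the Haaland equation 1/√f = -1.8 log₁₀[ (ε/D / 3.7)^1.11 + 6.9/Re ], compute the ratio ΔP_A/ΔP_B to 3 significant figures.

Pipe A: V = Q/A = 0.005217/0.008992 = 0.5801 m/s; Re = 2.442e+04; ε/D = 1.12e-05; Haaland → f = 0.02452; ΔP_A = f(L/D)(ρV²/2) = 1509 Pa.
Pipe B: V = Q/A = 0.005217/0.02297 = 0.2271 m/s; Re = 1.528e+04; ε/D = 2.16e-05; Haaland → f = 0.02761; ΔP_B = f(L/D)(ρV²/2) = 106.9 Pa.
ΔP_A/ΔP_B = 1509/106.9 = 14.1.

ΔP_A/ΔP_B ≈ 14.1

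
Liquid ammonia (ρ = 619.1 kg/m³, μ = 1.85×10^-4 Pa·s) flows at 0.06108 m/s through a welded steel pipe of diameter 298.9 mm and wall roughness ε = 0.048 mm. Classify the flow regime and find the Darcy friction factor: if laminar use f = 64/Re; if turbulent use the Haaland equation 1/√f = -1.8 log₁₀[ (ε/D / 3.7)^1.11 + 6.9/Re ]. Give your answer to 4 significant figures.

Re = ρVD/μ = 619.1·0.06108·0.2989/0.000185 = 6.11e+04.
Re > 4000 → turbulent. ε/D = 4.8e-05/0.2989 = 0.000161; Haaland: 1/√f = -1.8 log₁₀[1.44e-05 + 0.000113] = 7.011, so f = 0.02034.

f ≈ 0.02034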